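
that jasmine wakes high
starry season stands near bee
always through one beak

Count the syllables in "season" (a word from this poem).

2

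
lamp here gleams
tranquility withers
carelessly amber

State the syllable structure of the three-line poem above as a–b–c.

3–6–5

Line 1: "lamp here gleams": 1+1+1 = 3
Line 2: "tranquility withers": 4+2 = 6
Line 3: "carelessly amber": 3+2 = 5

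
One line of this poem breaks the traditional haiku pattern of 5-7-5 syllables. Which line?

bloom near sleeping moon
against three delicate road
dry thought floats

Line 1: bloom(1) + near(1) + sleeping(2) + moon(1) = 5 ✓
Line 2: against(2) + three(1) + delicate(3) + road(1) = 7 ✓
Line 3: dry(1) + thought(1) + floats(1) = 3 (expected 5)

The third line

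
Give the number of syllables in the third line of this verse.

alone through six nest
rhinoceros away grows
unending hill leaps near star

7

The third line: unending(3) + hill(1) + leaps(1) + near(1) + star(1) = 7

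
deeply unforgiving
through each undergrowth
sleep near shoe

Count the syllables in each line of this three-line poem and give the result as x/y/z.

6/5/3

Line 1: deeply (2), unforgiving (4) → 6
Line 2: through (1), each (1), undergrowth (3) → 5
Line 3: sleep (1), near (1), shoe (1) → 3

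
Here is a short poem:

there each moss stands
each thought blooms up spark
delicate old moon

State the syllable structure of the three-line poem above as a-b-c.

4-5-5

Line 1: there(1) + each(1) + moss(1) + stands(1) = 4
Line 2: each(1) + thought(1) + blooms(1) + up(1) + spark(1) = 5
Line 3: delicate(3) + old(1) + moon(1) = 5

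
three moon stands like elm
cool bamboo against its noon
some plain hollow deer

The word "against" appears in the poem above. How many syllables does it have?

"against" has 2 syllables.

2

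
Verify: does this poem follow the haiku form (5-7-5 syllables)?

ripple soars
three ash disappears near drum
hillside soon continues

Line 1: ripple(2) + soars(1) = 3 (expected 5)
Line 2: three(1) + ash(1) + disappears(3) + near(1) + drum(1) = 7 ✓
Line 3: hillside(2) + soon(1) + continues(3) = 6 (expected 5)

No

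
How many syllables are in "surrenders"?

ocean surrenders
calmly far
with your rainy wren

"surrenders" has 3 syllables.

3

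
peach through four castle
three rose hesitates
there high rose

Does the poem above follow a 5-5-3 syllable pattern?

Yes

Line 1: "peach through four castle": 1+1+1+2 = 5 ✓
Line 2: "three rose hesitates": 1+1+3 = 5 ✓
Line 3: "there high rose": 1+1+1 = 3 ✓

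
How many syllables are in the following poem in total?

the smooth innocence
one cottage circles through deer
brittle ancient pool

Line 1: the(1) + smooth(1) + innocence(3) = 5
Line 2: one(1) + cottage(2) + circles(2) + through(1) + deer(1) = 7
Line 3: brittle(2) + ancient(2) + pool(1) = 5
Total: 5 + 7 + 5 = 17

17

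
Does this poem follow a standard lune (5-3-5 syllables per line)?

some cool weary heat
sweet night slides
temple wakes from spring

Line 1: "some cool weary heat": 1+1+2+1 = 5 ✓
Line 2: "sweet night slides": 1+1+1 = 3 ✓
Line 3: "temple wakes from spring": 2+1+1+1 = 5 ✓

Yes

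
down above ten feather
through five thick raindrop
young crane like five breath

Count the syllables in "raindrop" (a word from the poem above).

2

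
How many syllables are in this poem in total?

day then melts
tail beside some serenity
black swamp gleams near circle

17

Line 1: day(1) + then(1) + melts(1) = 3
Line 2: tail(1) + beside(2) + some(1) + serenity(4) = 8
Line 3: black(1) + swamp(1) + gleams(1) + near(1) + circle(2) = 6
Total: 3 + 8 + 6 = 17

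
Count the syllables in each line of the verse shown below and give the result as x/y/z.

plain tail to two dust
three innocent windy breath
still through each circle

Line 1: "plain tail to two dust": 1+1+1+1+1 = 5
Line 2: "three innocent windy breath": 1+3+2+1 = 7
Line 3: "still through each circle": 1+1+1+2 = 5

5/7/5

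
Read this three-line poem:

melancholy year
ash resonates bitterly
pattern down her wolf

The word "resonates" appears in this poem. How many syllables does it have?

3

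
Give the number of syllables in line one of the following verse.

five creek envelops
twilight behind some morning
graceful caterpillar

Line one: five (1), creek (1), envelops (3) → 5

5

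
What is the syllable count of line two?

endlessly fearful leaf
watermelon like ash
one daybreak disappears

Line two: watermelon(4) + like(1) + ash(1) = 6

6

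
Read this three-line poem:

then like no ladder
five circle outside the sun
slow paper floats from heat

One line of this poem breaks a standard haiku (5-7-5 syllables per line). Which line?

Line 3

Line 1: then(1) + like(1) + no(1) + ladder(2) = 5 ✓
Line 2: five(1) + circle(2) + outside(2) + the(1) + sun(1) = 7 ✓
Line 3: slow(1) + paper(2) + floats(1) + from(1) + heat(1) = 6 (expected 5)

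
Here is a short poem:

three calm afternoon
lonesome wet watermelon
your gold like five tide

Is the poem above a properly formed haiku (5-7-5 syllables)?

Yes

Line 1: three (1), calm (1), afternoon (3) → 5 ✓
Line 2: lonesome (2), wet (1), watermelon (4) → 7 ✓
Line 3: your (1), gold (1), like (1), five (1), tide (1) → 5 ✓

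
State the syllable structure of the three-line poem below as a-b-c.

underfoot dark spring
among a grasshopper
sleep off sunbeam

5-6-4

Line 1: "underfoot dark spring": 3+1+1 = 5
Line 2: "among a grasshopper": 2+1+3 = 6
Line 3: "sleep off sunbeam": 1+1+2 = 4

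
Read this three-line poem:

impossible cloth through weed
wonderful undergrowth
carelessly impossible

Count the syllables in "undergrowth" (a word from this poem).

3

"undergrowth" has 3 syllables.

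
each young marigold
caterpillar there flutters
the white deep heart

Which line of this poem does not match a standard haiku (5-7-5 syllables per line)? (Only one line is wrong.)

Line 1: each (1), young (1), marigold (3) → 5 ✓
Line 2: caterpillar (4), there (1), flutters (2) → 7 ✓
Line 3: the (1), white (1), deep (1), heart (1) → 4 (expected 5)

The third line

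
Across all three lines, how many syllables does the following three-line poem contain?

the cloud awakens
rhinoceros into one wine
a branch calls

Line 1: the (1), cloud (1), awakens (3) → 5
Line 2: rhinoceros (4), into (2), one (1), wine (1) → 8
Line 3: a (1), branch (1), calls (1) → 3
Total: 5 + 8 + 3 = 16

16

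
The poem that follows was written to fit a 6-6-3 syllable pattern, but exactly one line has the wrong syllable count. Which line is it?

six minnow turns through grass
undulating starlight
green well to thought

Line 1: six(1) + minnow(2) + turns(1) + through(1) + grass(1) = 6 ✓
Line 2: undulating(4) + starlight(2) = 6 ✓
Line 3: green(1) + well(1) + to(1) + thought(1) = 4 (expected 3)

Line 3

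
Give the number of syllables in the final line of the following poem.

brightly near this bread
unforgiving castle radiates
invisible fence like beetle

The final line: "invisible fence like beetle": 4+1+1+2 = 8

8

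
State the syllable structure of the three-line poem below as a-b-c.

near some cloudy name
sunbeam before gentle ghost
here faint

5-7-2

Line 1: near (1), some (1), cloudy (2), name (1) → 5
Line 2: sunbeam (2), before (2), gentle (2), ghost (1) → 7
Line 3: here (1), faint (1) → 2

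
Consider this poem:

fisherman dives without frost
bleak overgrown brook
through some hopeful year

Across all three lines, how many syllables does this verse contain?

Line 1: "fisherman dives without frost": 3+1+2+1 = 7
Line 2: "bleak overgrown brook": 1+3+1 = 5
Line 3: "through some hopeful year": 1+1+2+1 = 5
Total: 7 + 5 + 5 = 17

17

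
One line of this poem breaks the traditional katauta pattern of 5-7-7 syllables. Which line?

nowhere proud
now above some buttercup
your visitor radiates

Line 1

Line 1: nowhere (2), proud (1) → 3 (expected 5)
Line 2: now (1), above (2), some (1), buttercup (3) → 7 ✓
Line 3: your (1), visitor (3), radiates (3) → 7 ✓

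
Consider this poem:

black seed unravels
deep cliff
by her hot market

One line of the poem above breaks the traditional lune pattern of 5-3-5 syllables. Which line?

Line 2

Line 1: "black seed unravels": 1+1+3 = 5 ✓
Line 2: "deep cliff": 1+1 = 2 (expected 3)
Line 3: "by her hot market": 1+1+1+2 = 5 ✓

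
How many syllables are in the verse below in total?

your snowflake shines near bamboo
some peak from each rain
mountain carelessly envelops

20

Line 1: your(1) + snowflake(2) + shines(1) + near(1) + bamboo(2) = 7
Line 2: some(1) + peak(1) + from(1) + each(1) + rain(1) = 5
Line 3: mountain(2) + carelessly(3) + envelops(3) = 8
Total: 7 + 5 + 8 = 20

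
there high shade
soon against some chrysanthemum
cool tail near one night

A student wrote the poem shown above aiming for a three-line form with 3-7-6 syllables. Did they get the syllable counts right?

Line 1: "there high shade": 1+1+1 = 3 ✓
Line 2: "soon against some chrysanthemum": 1+2+1+4 = 8 (expected 7)
Line 3: "cool tail near one night": 1+1+1+1+1 = 5 (expected 6)

No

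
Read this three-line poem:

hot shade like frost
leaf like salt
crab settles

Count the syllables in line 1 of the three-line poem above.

4

Line 1: hot(1) + shade(1) + like(1) + frost(1) = 4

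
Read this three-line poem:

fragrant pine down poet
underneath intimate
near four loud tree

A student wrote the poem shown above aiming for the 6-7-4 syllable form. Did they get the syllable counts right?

No

Line 1: fragrant(2) + pine(1) + down(1) + poet(2) = 6 ✓
Line 2: underneath(3) + intimate(3) = 6 (expected 7)
Line 3: near(1) + four(1) + loud(1) + tree(1) = 4 ✓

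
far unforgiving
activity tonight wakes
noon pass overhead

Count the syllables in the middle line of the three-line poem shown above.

The middle line: activity (4), tonight (2), wakes (1) → 7

7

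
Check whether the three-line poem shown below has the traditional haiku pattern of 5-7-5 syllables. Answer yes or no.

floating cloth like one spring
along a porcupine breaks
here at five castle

No

Line 1: floating (2), cloth (1), like (1), one (1), spring (1) → 6 (expected 5)
Line 2: along (2), a (1), porcupine (3), breaks (1) → 7 ✓
Line 3: here (1), at (1), five (1), castle (2) → 5 ✓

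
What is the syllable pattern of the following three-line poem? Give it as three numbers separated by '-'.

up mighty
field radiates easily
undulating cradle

3-7-6

Line 1: "up mighty": 1+2 = 3
Line 2: "field radiates easily": 1+3+3 = 7
Line 3: "undulating cradle": 4+2 = 6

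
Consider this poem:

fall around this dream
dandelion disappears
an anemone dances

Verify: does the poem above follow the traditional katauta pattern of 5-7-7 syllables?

Line 1: fall (1), around (2), this (1), dream (1) → 5 ✓
Line 2: dandelion (4), disappears (3) → 7 ✓
Line 3: an (1), anemone (4), dances (2) → 7 ✓

Yes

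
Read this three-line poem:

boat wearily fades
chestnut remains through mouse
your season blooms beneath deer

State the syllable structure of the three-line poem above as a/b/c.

5/6/7

Line 1: boat (1), wearily (3), fades (1) → 5
Line 2: chestnut (2), remains (2), through (1), mouse (1) → 6
Line 3: your (1), season (2), blooms (1), beneath (2), deer (1) → 7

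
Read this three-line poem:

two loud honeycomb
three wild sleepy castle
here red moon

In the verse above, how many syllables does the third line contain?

3

The third line: here(1) + red(1) + moon(1) = 3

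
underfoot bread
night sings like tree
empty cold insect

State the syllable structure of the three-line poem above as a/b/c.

4/4/5

Line 1: underfoot(3) + bread(1) = 4
Line 2: night(1) + sings(1) + like(1) + tree(1) = 4
Line 3: empty(2) + cold(1) + insect(2) = 5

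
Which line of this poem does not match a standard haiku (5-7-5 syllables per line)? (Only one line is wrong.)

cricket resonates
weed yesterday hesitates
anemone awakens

Line 1: "cricket resonates": 2+3 = 5 ✓
Line 2: "weed yesterday hesitates": 1+3+3 = 7 ✓
Line 3: "anemone awakens": 4+3 = 7 (expected 5)

The third line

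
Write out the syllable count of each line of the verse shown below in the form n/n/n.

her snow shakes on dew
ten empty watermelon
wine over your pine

Line 1: her(1) + snow(1) + shakes(1) + on(1) + dew(1) = 5
Line 2: ten(1) + empty(2) + watermelon(4) = 7
Line 3: wine(1) + over(2) + your(1) + pine(1) = 5

5/7/5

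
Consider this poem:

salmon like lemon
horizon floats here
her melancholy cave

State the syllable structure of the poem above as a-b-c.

Line 1: salmon (2), like (1), lemon (2) → 5
Line 2: horizon (3), floats (1), here (1) → 5
Line 3: her (1), melancholy (4), cave (1) → 6

5-5-6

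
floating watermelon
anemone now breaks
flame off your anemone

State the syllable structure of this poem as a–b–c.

6–6–7

Line 1: "floating watermelon": 2+4 = 6
Line 2: "anemone now breaks": 4+1+1 = 6
Line 3: "flame off your anemone": 1+1+1+4 = 7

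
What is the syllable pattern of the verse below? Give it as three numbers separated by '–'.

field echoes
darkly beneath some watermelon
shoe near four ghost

3–9–4

Line 1: "field echoes": 1+2 = 3
Line 2: "darkly beneath some watermelon": 2+2+1+4 = 9
Line 3: "shoe near four ghost": 1+1+1+1 = 4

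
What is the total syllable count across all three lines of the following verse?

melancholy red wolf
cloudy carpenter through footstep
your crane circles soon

Line 1: melancholy (4), red (1), wolf (1) → 6
Line 2: cloudy (2), carpenter (3), through (1), footstep (2) → 8
Line 3: your (1), crane (1), circles (2), soon (1) → 5
Total: 6 + 8 + 5 = 19

19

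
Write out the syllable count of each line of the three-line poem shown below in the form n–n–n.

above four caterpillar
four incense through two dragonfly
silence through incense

7–8–5

Line 1: "above four caterpillar": 2+1+4 = 7
Line 2: "four incense through two dragonfly": 1+2+1+1+3 = 8
Line 3: "silence through incense": 2+1+2 = 5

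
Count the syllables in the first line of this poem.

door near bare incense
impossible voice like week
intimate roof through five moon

5

The first line: "door near bare incense": 1+1+1+2 = 5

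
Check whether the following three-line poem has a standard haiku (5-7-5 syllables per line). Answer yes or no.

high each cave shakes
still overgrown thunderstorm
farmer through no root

No

Line 1: high (1), each (1), cave (1), shakes (1) → 4 (expected 5)
Line 2: still (1), overgrown (3), thunderstorm (3) → 7 ✓
Line 3: farmer (2), through (1), no (1), root (1) → 5 ✓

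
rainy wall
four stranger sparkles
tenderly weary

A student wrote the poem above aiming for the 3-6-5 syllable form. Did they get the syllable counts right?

No

Line 1: "rainy wall": 2+1 = 3 ✓
Line 2: "four stranger sparkles": 1+2+2 = 5 (expected 6)
Line 3: "tenderly weary": 3+2 = 5 ✓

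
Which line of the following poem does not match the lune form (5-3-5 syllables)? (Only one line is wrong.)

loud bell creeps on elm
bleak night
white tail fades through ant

The second line

Line 1: "loud bell creeps on elm": 1+1+1+1+1 = 5 ✓
Line 2: "bleak night": 1+1 = 2 (expected 3)
Line 3: "white tail fades through ant": 1+1+1+1+1 = 5 ✓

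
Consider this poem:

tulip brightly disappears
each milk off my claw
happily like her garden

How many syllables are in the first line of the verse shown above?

7

The first line: tulip (2), brightly (2), disappears (3) → 7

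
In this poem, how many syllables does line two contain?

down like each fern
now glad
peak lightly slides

Line two: "now glad": 1+1 = 2

2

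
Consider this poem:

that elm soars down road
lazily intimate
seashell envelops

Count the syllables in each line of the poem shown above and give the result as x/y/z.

Line 1: "that elm soars down road": 1+1+1+1+1 = 5
Line 2: "lazily intimate": 3+3 = 6
Line 3: "seashell envelops": 2+3 = 5

5/6/5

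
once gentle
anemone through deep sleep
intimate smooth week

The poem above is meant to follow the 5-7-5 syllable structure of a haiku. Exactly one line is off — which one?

Line 1: once(1) + gentle(2) = 3 (expected 5)
Line 2: anemone(4) + through(1) + deep(1) + sleep(1) = 7 ✓
Line 3: intimate(3) + smooth(1) + week(1) = 5 ✓

Line 1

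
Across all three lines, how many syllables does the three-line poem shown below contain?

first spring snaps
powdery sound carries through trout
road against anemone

Line 1: first (1), spring (1), snaps (1) → 3
Line 2: powdery (3), sound (1), carries (2), through (1), trout (1) → 8
Line 3: road (1), against (2), anemone (4) → 7
Total: 3 + 8 + 7 = 18

18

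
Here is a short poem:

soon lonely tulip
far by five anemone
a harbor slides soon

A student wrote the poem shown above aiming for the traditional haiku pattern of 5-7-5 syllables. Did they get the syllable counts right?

Yes

Line 1: "soon lonely tulip": 1+2+2 = 5 ✓
Line 2: "far by five anemone": 1+1+1+4 = 7 ✓
Line 3: "a harbor slides soon": 1+2+1+1 = 5 ✓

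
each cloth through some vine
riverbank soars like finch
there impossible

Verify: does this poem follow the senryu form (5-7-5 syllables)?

Line 1: each (1), cloth (1), through (1), some (1), vine (1) → 5 ✓
Line 2: riverbank (3), soars (1), like (1), finch (1) → 6 (expected 7)
Line 3: there (1), impossible (4) → 5 ✓

No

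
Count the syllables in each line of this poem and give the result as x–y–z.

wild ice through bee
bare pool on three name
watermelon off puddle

4–5–7

Line 1: wild(1) + ice(1) + through(1) + bee(1) = 4
Line 2: bare(1) + pool(1) + on(1) + three(1) + name(1) = 5
Line 3: watermelon(4) + off(1) + puddle(2) = 7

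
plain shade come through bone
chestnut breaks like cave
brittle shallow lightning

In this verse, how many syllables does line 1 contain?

5

Line 1: plain (1), shade (1), come (1), through (1), bone (1) → 5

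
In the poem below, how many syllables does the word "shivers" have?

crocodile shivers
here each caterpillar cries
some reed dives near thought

2

"shivers" has 2 syllables.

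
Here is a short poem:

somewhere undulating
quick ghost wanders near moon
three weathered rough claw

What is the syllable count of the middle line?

The middle line: "quick ghost wanders near moon": 1+1+2+1+1 = 6

6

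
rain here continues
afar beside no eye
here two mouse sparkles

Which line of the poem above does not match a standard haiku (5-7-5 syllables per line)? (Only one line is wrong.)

Line 1: "rain here continues": 1+1+3 = 5 ✓
Line 2: "afar beside no eye": 2+2+1+1 = 6 (expected 7)
Line 3: "here two mouse sparkles": 1+1+1+2 = 5 ✓

The second line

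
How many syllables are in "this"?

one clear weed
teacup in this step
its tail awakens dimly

1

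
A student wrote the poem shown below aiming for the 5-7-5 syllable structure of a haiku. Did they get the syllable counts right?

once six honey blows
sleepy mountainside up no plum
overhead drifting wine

No

Line 1: once (1), six (1), honey (2), blows (1) → 5 ✓
Line 2: sleepy (2), mountainside (3), up (1), no (1), plum (1) → 8 (expected 7)
Line 3: overhead (3), drifting (2), wine (1) → 6 (expected 5)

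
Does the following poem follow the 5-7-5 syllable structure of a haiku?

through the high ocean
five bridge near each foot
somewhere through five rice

Line 1: through(1) + the(1) + high(1) + ocean(2) = 5 ✓
Line 2: five(1) + bridge(1) + near(1) + each(1) + foot(1) = 5 (expected 7)
Line 3: somewhere(2) + through(1) + five(1) + rice(1) = 5 ✓

No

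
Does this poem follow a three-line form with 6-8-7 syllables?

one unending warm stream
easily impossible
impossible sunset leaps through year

Line 1: one (1), unending (3), warm (1), stream (1) → 6 ✓
Line 2: easily (3), impossible (4) → 7 (expected 8)
Line 3: impossible (4), sunset (2), leaps (1), through (1), year (1) → 9 (expected 7)

No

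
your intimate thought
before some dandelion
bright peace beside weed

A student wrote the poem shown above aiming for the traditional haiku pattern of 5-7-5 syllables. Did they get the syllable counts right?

Line 1: "your intimate thought": 1+3+1 = 5 ✓
Line 2: "before some dandelion": 2+1+4 = 7 ✓
Line 3: "bright peace beside weed": 1+1+2+1 = 5 ✓

Yes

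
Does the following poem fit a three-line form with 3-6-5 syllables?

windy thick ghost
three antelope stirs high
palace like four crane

Line 1: "windy thick ghost": 2+1+1 = 4 (expected 3)
Line 2: "three antelope stirs high": 1+3+1+1 = 6 ✓
Line 3: "palace like four crane": 2+1+1+1 = 5 ✓

No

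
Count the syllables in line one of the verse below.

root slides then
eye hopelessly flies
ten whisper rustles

Line one: root (1), slides (1), then (1) → 3

3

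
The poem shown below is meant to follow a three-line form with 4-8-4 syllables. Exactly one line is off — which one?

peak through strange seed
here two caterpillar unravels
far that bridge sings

Line 1: peak(1) + through(1) + strange(1) + seed(1) = 4 ✓
Line 2: here(1) + two(1) + caterpillar(4) + unravels(3) = 9 (expected 8)
Line 3: far(1) + that(1) + bridge(1) + sings(1) = 4 ✓

The second line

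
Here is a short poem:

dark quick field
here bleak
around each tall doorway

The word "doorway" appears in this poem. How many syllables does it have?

2

"doorway" has 2 syllables.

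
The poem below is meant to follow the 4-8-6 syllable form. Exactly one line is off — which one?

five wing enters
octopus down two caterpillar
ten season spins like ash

The second line

Line 1: five(1) + wing(1) + enters(2) = 4 ✓
Line 2: octopus(3) + down(1) + two(1) + caterpillar(4) = 9 (expected 8)
Line 3: ten(1) + season(2) + spins(1) + like(1) + ash(1) = 6 ✓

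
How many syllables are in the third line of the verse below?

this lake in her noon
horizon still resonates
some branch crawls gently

The third line: some(1) + branch(1) + crawls(1) + gently(2) = 5

5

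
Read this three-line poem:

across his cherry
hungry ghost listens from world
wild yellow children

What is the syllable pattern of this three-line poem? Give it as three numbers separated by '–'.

Line 1: "across his cherry": 2+1+2 = 5
Line 2: "hungry ghost listens from world": 2+1+2+1+1 = 7
Line 3: "wild yellow children": 1+2+2 = 5

5–7–5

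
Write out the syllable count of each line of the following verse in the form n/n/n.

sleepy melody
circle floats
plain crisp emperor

Line 1: sleepy (2), melody (3) → 5
Line 2: circle (2), floats (1) → 3
Line 3: plain (1), crisp (1), emperor (3) → 5

5/3/5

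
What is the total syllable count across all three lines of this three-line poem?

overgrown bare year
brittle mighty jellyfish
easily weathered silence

19

Line 1: "overgrown bare year": 3+1+1 = 5
Line 2: "brittle mighty jellyfish": 2+2+3 = 7
Line 3: "easily weathered silence": 3+2+2 = 7
Total: 5 + 7 + 7 = 19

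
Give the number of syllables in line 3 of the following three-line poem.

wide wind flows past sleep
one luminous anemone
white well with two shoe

Line 3: white (1), well (1), with (1), two (1), shoe (1) → 5

5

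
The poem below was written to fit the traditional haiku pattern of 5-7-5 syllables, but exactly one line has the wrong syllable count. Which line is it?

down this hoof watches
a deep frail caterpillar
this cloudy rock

The third line

Line 1: down (1), this (1), hoof (1), watches (2) → 5 ✓
Line 2: a (1), deep (1), frail (1), caterpillar (4) → 7 ✓
Line 3: this (1), cloudy (2), rock (1) → 4 (expected 5)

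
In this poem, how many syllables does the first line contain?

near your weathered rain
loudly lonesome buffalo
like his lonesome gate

5

The first line: near(1) + your(1) + weathered(2) + rain(1) = 5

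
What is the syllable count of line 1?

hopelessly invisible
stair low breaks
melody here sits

7

Line 1: hopelessly (3), invisible (4) → 7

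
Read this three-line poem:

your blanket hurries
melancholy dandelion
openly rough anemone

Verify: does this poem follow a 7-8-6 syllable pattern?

Line 1: your (1), blanket (2), hurries (2) → 5 (expected 7)
Line 2: melancholy (4), dandelion (4) → 8 ✓
Line 3: openly (3), rough (1), anemone (4) → 8 (expected 6)

No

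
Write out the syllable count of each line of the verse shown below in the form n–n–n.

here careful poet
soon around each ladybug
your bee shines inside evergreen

5–7–8

Line 1: here(1) + careful(2) + poet(2) = 5
Line 2: soon(1) + around(2) + each(1) + ladybug(3) = 7
Line 3: your(1) + bee(1) + shines(1) + inside(2) + evergreen(3) = 8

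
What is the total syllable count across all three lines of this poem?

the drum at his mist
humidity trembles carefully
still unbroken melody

21

Line 1: the (1), drum (1), at (1), his (1), mist (1) → 5
Line 2: humidity (4), trembles (2), carefully (3) → 9
Line 3: still (1), unbroken (3), melody (3) → 7
Total: 5 + 9 + 7 = 21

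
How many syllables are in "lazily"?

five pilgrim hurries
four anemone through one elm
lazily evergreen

"lazily" has 3 syllables.

3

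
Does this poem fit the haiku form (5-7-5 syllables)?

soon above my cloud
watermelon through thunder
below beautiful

Line 1: soon (1), above (2), my (1), cloud (1) → 5 ✓
Line 2: watermelon (4), through (1), thunder (2) → 7 ✓
Line 3: below (2), beautiful (3) → 5 ✓

Yes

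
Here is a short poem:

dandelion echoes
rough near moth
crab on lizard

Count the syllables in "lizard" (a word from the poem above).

2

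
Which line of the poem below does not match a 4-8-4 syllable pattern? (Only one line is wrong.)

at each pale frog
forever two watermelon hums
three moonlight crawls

Line 1: at(1) + each(1) + pale(1) + frog(1) = 4 ✓
Line 2: forever(3) + two(1) + watermelon(4) + hums(1) = 9 (expected 8)
Line 3: three(1) + moonlight(2) + crawls(1) = 4 ✓

The second line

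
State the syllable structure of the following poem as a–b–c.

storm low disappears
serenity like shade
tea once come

5–6–3

Line 1: storm(1) + low(1) + disappears(3) = 5
Line 2: serenity(4) + like(1) + shade(1) = 6
Line 3: tea(1) + once(1) + come(1) = 3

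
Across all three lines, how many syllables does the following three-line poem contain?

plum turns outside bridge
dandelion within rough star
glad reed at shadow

Line 1: plum(1) + turns(1) + outside(2) + bridge(1) = 5
Line 2: dandelion(4) + within(2) + rough(1) + star(1) = 8
Line 3: glad(1) + reed(1) + at(1) + shadow(2) = 5
Total: 5 + 8 + 5 = 18

18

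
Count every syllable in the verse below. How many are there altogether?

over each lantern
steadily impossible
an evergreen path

17

Line 1: over(2) + each(1) + lantern(2) = 5
Line 2: steadily(3) + impossible(4) = 7
Line 3: an(1) + evergreen(3) + path(1) = 5
Total: 5 + 7 + 5 = 17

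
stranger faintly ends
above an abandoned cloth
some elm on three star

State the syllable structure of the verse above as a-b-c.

5-7-5

Line 1: stranger(2) + faintly(2) + ends(1) = 5
Line 2: above(2) + an(1) + abandoned(3) + cloth(1) = 7
Line 3: some(1) + elm(1) + on(1) + three(1) + star(1) = 5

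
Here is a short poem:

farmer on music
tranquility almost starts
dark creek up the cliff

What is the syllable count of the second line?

The second line: tranquility(4) + almost(2) + starts(1) = 7

7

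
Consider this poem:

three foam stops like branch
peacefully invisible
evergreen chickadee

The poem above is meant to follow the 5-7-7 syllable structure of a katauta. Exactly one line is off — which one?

Line 1: "three foam stops like branch": 1+1+1+1+1 = 5 ✓
Line 2: "peacefully invisible": 3+4 = 7 ✓
Line 3: "evergreen chickadee": 3+3 = 6 (expected 7)

Line 3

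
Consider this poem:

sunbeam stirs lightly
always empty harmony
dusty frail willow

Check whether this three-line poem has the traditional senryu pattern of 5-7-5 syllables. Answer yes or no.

Line 1: sunbeam (2), stirs (1), lightly (2) → 5 ✓
Line 2: always (2), empty (2), harmony (3) → 7 ✓
Line 3: dusty (2), frail (1), willow (2) → 5 ✓

Yes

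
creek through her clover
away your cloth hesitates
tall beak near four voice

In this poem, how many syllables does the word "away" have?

"away" has 2 syllables.

2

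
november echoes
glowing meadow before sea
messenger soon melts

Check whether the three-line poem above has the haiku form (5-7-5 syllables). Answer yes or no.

Yes

Line 1: november(3) + echoes(2) = 5 ✓
Line 2: glowing(2) + meadow(2) + before(2) + sea(1) = 7 ✓
Line 3: messenger(3) + soon(1) + melts(1) = 5 ✓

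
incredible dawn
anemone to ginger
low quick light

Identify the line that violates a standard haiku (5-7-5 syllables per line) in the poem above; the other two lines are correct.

Line 1: incredible (4), dawn (1) → 5 ✓
Line 2: anemone (4), to (1), ginger (2) → 7 ✓
Line 3: low (1), quick (1), light (1) → 3 (expected 5)

Line 3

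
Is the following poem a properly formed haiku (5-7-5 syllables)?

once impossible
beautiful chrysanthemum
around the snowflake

Line 1: "once impossible": 1+4 = 5 ✓
Line 2: "beautiful chrysanthemum": 3+4 = 7 ✓
Line 3: "around the snowflake": 2+1+2 = 5 ✓

Yes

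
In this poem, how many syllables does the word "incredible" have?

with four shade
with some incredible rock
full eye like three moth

4

"incredible" has 4 syllables.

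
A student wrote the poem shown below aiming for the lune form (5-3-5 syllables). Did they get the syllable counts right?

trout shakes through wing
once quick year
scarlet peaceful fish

No

Line 1: "trout shakes through wing": 1+1+1+1 = 4 (expected 5)
Line 2: "once quick year": 1+1+1 = 3 ✓
Line 3: "scarlet peaceful fish": 2+2+1 = 5 ✓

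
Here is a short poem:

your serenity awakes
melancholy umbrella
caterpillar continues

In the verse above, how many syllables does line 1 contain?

7

Line 1: your(1) + serenity(4) + awakes(2) = 7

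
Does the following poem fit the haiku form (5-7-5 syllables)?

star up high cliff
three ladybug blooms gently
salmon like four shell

Line 1: star(1) + up(1) + high(1) + cliff(1) = 4 (expected 5)
Line 2: three(1) + ladybug(3) + blooms(1) + gently(2) = 7 ✓
Line 3: salmon(2) + like(1) + four(1) + shell(1) = 5 ✓

No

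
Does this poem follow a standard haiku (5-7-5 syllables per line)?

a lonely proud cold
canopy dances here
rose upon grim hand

No

Line 1: a(1) + lonely(2) + proud(1) + cold(1) = 5 ✓
Line 2: canopy(3) + dances(2) + here(1) = 6 (expected 7)
Line 3: rose(1) + upon(2) + grim(1) + hand(1) = 5 ✓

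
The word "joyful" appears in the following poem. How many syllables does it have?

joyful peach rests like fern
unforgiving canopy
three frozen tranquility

2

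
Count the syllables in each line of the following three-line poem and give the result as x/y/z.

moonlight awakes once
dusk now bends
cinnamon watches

5/3/5

Line 1: moonlight(2) + awakes(2) + once(1) = 5
Line 2: dusk(1) + now(1) + bends(1) = 3
Line 3: cinnamon(3) + watches(2) = 5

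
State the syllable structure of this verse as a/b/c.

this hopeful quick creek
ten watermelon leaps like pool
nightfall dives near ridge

Line 1: "this hopeful quick creek": 1+2+1+1 = 5
Line 2: "ten watermelon leaps like pool": 1+4+1+1+1 = 8
Line 3: "nightfall dives near ridge": 2+1+1+1 = 5

5/8/5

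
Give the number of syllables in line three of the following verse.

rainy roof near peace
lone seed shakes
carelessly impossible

7

Line three: "carelessly impossible": 3+4 = 7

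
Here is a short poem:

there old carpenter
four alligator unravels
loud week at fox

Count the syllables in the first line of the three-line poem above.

The first line: there(1) + old(1) + carpenter(3) = 5

5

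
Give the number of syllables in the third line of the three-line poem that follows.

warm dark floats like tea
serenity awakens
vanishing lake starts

5

The third line: vanishing (3), lake (1), starts (1) → 5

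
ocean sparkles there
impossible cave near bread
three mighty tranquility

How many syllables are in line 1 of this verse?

5

Line 1: ocean(2) + sparkles(2) + there(1) = 5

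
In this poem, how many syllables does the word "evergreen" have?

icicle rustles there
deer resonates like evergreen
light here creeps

"evergreen" has 3 syllables.

3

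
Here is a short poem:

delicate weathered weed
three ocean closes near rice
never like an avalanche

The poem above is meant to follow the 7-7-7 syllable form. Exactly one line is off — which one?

Line 1

Line 1: delicate (3), weathered (2), weed (1) → 6 (expected 7)
Line 2: three (1), ocean (2), closes (2), near (1), rice (1) → 7 ✓
Line 3: never (2), like (1), an (1), avalanche (3) → 7 ✓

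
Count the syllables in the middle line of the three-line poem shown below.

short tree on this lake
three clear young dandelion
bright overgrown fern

7

The middle line: three (1), clear (1), young (1), dandelion (4) → 7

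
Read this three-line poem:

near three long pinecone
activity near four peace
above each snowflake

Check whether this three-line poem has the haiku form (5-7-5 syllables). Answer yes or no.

Line 1: near(1) + three(1) + long(1) + pinecone(2) = 5 ✓
Line 2: activity(4) + near(1) + four(1) + peace(1) = 7 ✓
Line 3: above(2) + each(1) + snowflake(2) = 5 ✓

Yes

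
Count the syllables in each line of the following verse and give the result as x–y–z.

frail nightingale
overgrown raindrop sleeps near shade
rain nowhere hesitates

Line 1: frail(1) + nightingale(3) = 4
Line 2: overgrown(3) + raindrop(2) + sleeps(1) + near(1) + shade(1) = 8
Line 3: rain(1) + nowhere(2) + hesitates(3) = 6

4–8–6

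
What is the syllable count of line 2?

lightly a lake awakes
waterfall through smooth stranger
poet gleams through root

7

Line 2: waterfall (3), through (1), smooth (1), stranger (2) → 7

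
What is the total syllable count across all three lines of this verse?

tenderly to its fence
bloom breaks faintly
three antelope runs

15

Line 1: tenderly(3) + to(1) + its(1) + fence(1) = 6
Line 2: bloom(1) + breaks(1) + faintly(2) = 4
Line 3: three(1) + antelope(3) + runs(1) = 5
Total: 6 + 4 + 5 = 15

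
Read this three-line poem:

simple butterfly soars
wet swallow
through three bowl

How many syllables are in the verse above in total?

Line 1: simple (2), butterfly (3), soars (1) → 6
Line 2: wet (1), swallow (2) → 3
Line 3: through (1), three (1), bowl (1) → 3
Total: 6 + 3 + 3 = 12

12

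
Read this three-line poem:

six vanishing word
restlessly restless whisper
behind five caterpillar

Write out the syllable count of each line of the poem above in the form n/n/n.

Line 1: "six vanishing word": 1+3+1 = 5
Line 2: "restlessly restless whisper": 3+2+2 = 7
Line 3: "behind five caterpillar": 2+1+4 = 7

5/7/7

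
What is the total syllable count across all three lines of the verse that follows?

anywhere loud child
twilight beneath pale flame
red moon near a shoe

Line 1: anywhere(3) + loud(1) + child(1) = 5
Line 2: twilight(2) + beneath(2) + pale(1) + flame(1) = 6
Line 3: red(1) + moon(1) + near(1) + a(1) + shoe(1) = 5
Total: 5 + 6 + 5 = 16

16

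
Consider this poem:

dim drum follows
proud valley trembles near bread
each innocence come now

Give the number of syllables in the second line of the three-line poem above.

7

The second line: "proud valley trembles near bread": 1+2+2+1+1 = 7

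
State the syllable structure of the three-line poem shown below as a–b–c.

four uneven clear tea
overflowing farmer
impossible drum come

6–6–6

Line 1: four (1), uneven (3), clear (1), tea (1) → 6
Line 2: overflowing (4), farmer (2) → 6
Line 3: impossible (4), drum (1), come (1) → 6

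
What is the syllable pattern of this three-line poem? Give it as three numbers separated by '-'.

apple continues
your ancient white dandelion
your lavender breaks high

Line 1: apple (2), continues (3) → 5
Line 2: your (1), ancient (2), white (1), dandelion (4) → 8
Line 3: your (1), lavender (3), breaks (1), high (1) → 6

5-8-6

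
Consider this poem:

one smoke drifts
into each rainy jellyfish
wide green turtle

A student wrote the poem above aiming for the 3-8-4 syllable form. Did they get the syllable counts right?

Yes

Line 1: one(1) + smoke(1) + drifts(1) = 3 ✓
Line 2: into(2) + each(1) + rainy(2) + jellyfish(3) = 8 ✓
Line 3: wide(1) + green(1) + turtle(2) = 4 ✓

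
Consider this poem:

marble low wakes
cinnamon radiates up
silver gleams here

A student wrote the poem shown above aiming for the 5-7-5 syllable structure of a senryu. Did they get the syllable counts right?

No

Line 1: marble(2) + low(1) + wakes(1) = 4 (expected 5)
Line 2: cinnamon(3) + radiates(3) + up(1) = 7 ✓
Line 3: silver(2) + gleams(1) + here(1) = 4 (expected 5)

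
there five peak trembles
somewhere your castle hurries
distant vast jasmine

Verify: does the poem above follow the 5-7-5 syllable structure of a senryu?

Yes

Line 1: "there five peak trembles": 1+1+1+2 = 5 ✓
Line 2: "somewhere your castle hurries": 2+1+2+2 = 7 ✓
Line 3: "distant vast jasmine": 2+1+2 = 5 ✓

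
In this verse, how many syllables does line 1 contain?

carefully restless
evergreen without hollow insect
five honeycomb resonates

5

Line 1: "carefully restless": 3+2 = 5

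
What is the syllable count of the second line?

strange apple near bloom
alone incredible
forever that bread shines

6

The second line: "alone incredible": 2+4 = 6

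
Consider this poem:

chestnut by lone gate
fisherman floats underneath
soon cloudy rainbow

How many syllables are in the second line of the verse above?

7

The second line: "fisherman floats underneath": 3+1+3 = 7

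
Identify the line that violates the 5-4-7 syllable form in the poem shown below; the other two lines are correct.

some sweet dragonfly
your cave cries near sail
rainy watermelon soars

Line 1: some (1), sweet (1), dragonfly (3) → 5 ✓
Line 2: your (1), cave (1), cries (1), near (1), sail (1) → 5 (expected 4)
Line 3: rainy (2), watermelon (4), soars (1) → 7 ✓

The second line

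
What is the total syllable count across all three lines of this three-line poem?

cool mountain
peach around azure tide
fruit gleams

Line 1: "cool mountain": 1+2 = 3
Line 2: "peach around azure tide": 1+2+2+1 = 6
Line 3: "fruit gleams": 1+1 = 2
Total: 3 + 6 + 2 = 11

11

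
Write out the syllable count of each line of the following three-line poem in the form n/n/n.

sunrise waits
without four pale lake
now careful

3/5/3

Line 1: sunrise(2) + waits(1) = 3
Line 2: without(2) + four(1) + pale(1) + lake(1) = 5
Line 3: now(1) + careful(2) = 3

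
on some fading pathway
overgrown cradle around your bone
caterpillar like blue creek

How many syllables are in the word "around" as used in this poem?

2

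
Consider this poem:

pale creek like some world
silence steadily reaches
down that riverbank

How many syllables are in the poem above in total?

Line 1: pale (1), creek (1), like (1), some (1), world (1) → 5
Line 2: silence (2), steadily (3), reaches (2) → 7
Line 3: down (1), that (1), riverbank (3) → 5
Total: 5 + 7 + 5 = 17

17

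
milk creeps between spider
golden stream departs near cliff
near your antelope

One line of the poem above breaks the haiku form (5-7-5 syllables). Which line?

Line 1

Line 1: milk(1) + creeps(1) + between(2) + spider(2) = 6 (expected 5)
Line 2: golden(2) + stream(1) + departs(2) + near(1) + cliff(1) = 7 ✓
Line 3: near(1) + your(1) + antelope(3) = 5 ✓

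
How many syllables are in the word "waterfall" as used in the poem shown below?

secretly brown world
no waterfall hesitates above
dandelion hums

3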